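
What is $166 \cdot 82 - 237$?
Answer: $13375$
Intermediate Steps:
$166 \cdot 82 - 237 = 13612 - 237 = 13375$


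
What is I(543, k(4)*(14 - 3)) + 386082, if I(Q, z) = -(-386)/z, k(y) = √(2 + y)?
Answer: 386082 + 193*√6/33 ≈ 3.8610e+5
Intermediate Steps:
I(Q, z) = 386/z
I(543, k(4)*(14 - 3)) + 386082 = 386/((√(2 + 4)*(14 - 3))) + 386082 = 386/((√6*11)) + 386082 = 386/((11*√6)) + 386082 = 386*(√6/66) + 386082 = 193*√6/33 + 386082 = 386082 + 193*√6/33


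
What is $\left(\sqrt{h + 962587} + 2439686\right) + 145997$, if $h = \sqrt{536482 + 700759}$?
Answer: $2585683 + \sqrt{962587 + \sqrt{1237241}} \approx 2.5867 \cdot 10^{6}$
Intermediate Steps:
$h = \sqrt{1237241} \approx 1112.3$
$\left(\sqrt{h + 962587} + 2439686\right) + 145997 = \left(\sqrt{\sqrt{1237241} + 962587} + 2439686\right) + 145997 = \left(\sqrt{962587 + \sqrt{1237241}} + 2439686\right) + 145997 = \left(2439686 + \sqrt{962587 + \sqrt{1237241}}\right) + 145997 = 2585683 + \sqrt{962587 + \sqrt{1237241}}$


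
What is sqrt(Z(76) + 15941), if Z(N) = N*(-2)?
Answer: sqrt(15789) ≈ 125.65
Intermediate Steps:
Z(N) = -2*N
sqrt(Z(76) + 15941) = sqrt(-2*76 + 15941) = sqrt(-152 + 15941) = sqrt(15789)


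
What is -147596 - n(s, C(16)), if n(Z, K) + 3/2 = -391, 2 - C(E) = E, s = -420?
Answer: -294407/2 ≈ -1.4720e+5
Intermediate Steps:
C(E) = 2 - E
n(Z, K) = -785/2 (n(Z, K) = -3/2 - 391 = -785/2)
-147596 - n(s, C(16)) = -147596 - 1*(-785/2) = -147596 + 785/2 = -294407/2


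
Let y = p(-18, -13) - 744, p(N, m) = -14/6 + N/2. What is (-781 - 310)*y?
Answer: 2472206/3 ≈ 8.2407e+5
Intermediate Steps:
p(N, m) = -7/3 + N/2 (p(N, m) = -14*⅙ + N*(½) = -7/3 + N/2)
y = -2266/3 (y = (-7/3 + (½)*(-18)) - 744 = (-7/3 - 9) - 744 = -34/3 - 744 = -2266/3 ≈ -755.33)
(-781 - 310)*y = (-781 - 310)*(-2266/3) = -1091*(-2266/3) = 2472206/3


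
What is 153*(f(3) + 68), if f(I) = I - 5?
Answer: 10098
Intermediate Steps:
f(I) = -5 + I
153*(f(3) + 68) = 153*((-5 + 3) + 68) = 153*(-2 + 68) = 153*66 = 10098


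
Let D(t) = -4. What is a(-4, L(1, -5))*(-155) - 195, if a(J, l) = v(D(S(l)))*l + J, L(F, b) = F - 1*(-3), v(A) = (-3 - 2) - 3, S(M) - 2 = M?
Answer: 5385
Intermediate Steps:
S(M) = 2 + M
v(A) = -8 (v(A) = -5 - 3 = -8)
L(F, b) = 3 + F (L(F, b) = F + 3 = 3 + F)
a(J, l) = J - 8*l (a(J, l) = -8*l + J = J - 8*l)
a(-4, L(1, -5))*(-155) - 195 = (-4 - 8*(3 + 1))*(-155) - 195 = (-4 - 8*4)*(-155) - 195 = (-4 - 32)*(-155) - 195 = -36*(-155) - 195 = 5580 - 195 = 5385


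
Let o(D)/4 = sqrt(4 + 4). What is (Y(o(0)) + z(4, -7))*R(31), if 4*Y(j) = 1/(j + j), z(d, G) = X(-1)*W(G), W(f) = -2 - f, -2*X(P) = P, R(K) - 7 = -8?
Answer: -5/2 - sqrt(2)/128 ≈ -2.5110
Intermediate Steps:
R(K) = -1 (R(K) = 7 - 8 = -1)
X(P) = -P/2
z(d, G) = -1 - G/2 (z(d, G) = (-1/2*(-1))*(-2 - G) = (-2 - G)/2 = -1 - G/2)
o(D) = 8*sqrt(2) (o(D) = 4*sqrt(4 + 4) = 4*sqrt(8) = 4*(2*sqrt(2)) = 8*sqrt(2))
Y(j) = 1/(8*j) (Y(j) = 1/(4*(j + j)) = 1/(4*((2*j))) = (1/(2*j))/4 = 1/(8*j))
(Y(o(0)) + z(4, -7))*R(31) = (1/(8*((8*sqrt(2)))) + (-1 - 1/2*(-7)))*(-1) = ((sqrt(2)/16)/8 + (-1 + 7/2))*(-1) = (sqrt(2)/128 + 5/2)*(-1) = (5/2 + sqrt(2)/128)*(-1) = -5/2 - sqrt(2)/128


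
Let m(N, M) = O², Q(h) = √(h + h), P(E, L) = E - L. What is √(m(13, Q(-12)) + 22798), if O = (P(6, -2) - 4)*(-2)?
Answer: √22862 ≈ 151.20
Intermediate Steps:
O = -8 (O = ((6 - 1*(-2)) - 4)*(-2) = ((6 + 2) - 4)*(-2) = (8 - 4)*(-2) = 4*(-2) = -8)
Q(h) = √2*√h (Q(h) = √(2*h) = √2*√h)
m(N, M) = 64 (m(N, M) = (-8)² = 64)
√(m(13, Q(-12)) + 22798) = √(64 + 22798) = √22862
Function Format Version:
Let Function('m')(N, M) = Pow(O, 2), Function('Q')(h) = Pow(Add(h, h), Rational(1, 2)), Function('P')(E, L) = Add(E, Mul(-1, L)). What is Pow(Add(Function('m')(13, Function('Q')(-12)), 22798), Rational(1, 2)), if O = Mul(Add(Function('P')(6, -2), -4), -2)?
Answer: Pow(22862, Rational(1, 2)) ≈ 151.20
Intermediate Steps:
O = -8 (O = Mul(Add(Add(6, Mul(-1, -2)), -4), -2) = Mul(Add(Add(6, 2), -4), -2) = Mul(Add(8, -4), -2) = Mul(4, -2) = -8)
Function('Q')(h) = Mul(Pow(2, Rational(1, 2)), Pow(h, Rational(1, 2))) (Function('Q')(h) = Pow(Mul(2, h), Rational(1, 2)) = Mul(Pow(2, Rational(1, 2)), Pow(h, Rational(1, 2))))
Function('m')(N, M) = 64 (Function('m')(N, M) = Pow(-8, 2) = 64)
Pow(Add(Function('m')(13, Function('Q')(-12)), 22798), Rational(1, 2)) = Pow(Add(64, 22798), Rational(1, 2)) = Pow(22862, Rational(1, 2))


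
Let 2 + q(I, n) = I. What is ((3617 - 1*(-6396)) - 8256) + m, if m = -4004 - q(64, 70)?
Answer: -2309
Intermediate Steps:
q(I, n) = -2 + I
m = -4066 (m = -4004 - (-2 + 64) = -4004 - 1*62 = -4004 - 62 = -4066)
((3617 - 1*(-6396)) - 8256) + m = ((3617 - 1*(-6396)) - 8256) - 4066 = ((3617 + 6396) - 8256) - 4066 = (10013 - 8256) - 4066 = 1757 - 4066 = -2309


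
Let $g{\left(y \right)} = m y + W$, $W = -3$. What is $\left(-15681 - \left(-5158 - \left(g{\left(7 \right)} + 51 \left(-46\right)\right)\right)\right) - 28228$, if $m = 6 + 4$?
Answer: $-41030$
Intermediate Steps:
$m = 10$
$g{\left(y \right)} = -3 + 10 y$ ($g{\left(y \right)} = 10 y - 3 = -3 + 10 y$)
$\left(-15681 - \left(-5158 - \left(g{\left(7 \right)} + 51 \left(-46\right)\right)\right)\right) - 28228 = \left(-15681 - \left(-5158 - \left(\left(-3 + 10 \cdot 7\right) + 51 \left(-46\right)\right)\right)\right) - 28228 = \left(-15681 - \left(-5158 - \left(\left(-3 + 70\right) - 2346\right)\right)\right) - 28228 = \left(-15681 - \left(-5158 - \left(67 - 2346\right)\right)\right) - 28228 = \left(-15681 - \left(-5158 - -2279\right)\right) - 28228 = \left(-15681 - \left(-5158 + 2279\right)\right) - 28228 = \left(-15681 - -2879\right) - 28228 = \left(-15681 + 2879\right) - 28228 = -12802 - 28228 = -41030$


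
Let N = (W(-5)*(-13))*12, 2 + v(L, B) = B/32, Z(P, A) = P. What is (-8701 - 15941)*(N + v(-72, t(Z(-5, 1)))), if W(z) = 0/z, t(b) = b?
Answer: 850149/16 ≈ 53134.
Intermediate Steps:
v(L, B) = -2 + B/32
W(z) = 0
N = 0 (N = (0*(-13))*12 = 0*12 = 0)
(-8701 - 15941)*(N + v(-72, t(Z(-5, 1)))) = (-8701 - 15941)*(0 + (-2 + (1/32)*(-5))) = -24642*(0 + (-2 - 5/32)) = -24642*(0 - 69/32) = -24642*(-69/32) = 850149/16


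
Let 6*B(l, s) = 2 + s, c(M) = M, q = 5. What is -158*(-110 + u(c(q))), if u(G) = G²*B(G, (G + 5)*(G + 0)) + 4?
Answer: -52456/3 ≈ -17485.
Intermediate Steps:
B(l, s) = ⅓ + s/6 (B(l, s) = (2 + s)/6 = ⅓ + s/6)
u(G) = 4 + G²*(⅓ + G*(5 + G)/6) (u(G) = G²*(⅓ + ((G + 5)*(G + 0))/6) + 4 = G²*(⅓ + ((5 + G)*G)/6) + 4 = G²*(⅓ + (G*(5 + G))/6) + 4 = G²*(⅓ + G*(5 + G)/6) + 4 = 4 + G²*(⅓ + G*(5 + G)/6))
-158*(-110 + u(c(q))) = -158*(-110 + (4 + (⅙)*5²*(2 + 5*(5 + 5)))) = -158*(-110 + (4 + (⅙)*25*(2 + 5*10))) = -158*(-110 + (4 + (⅙)*25*(2 + 50))) = -158*(-110 + (4 + (⅙)*25*52)) = -158*(-110 + (4 + 650/3)) = -158*(-110 + 662/3) = -158*332/3 = -52456/3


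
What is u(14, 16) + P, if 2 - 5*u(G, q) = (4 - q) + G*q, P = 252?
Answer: 210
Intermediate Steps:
u(G, q) = -⅖ + q/5 - G*q/5 (u(G, q) = ⅖ - ((4 - q) + G*q)/5 = ⅖ - (4 - q + G*q)/5 = ⅖ + (-⅘ + q/5 - G*q/5) = -⅖ + q/5 - G*q/5)
u(14, 16) + P = (-⅖ + (⅕)*16 - ⅕*14*16) + 252 = (-⅖ + 16/5 - 224/5) + 252 = -42 + 252 = 210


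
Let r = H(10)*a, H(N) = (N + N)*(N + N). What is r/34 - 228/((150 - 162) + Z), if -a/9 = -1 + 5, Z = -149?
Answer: -1155324/2737 ≈ -422.11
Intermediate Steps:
H(N) = 4*N**2 (H(N) = (2*N)*(2*N) = 4*N**2)
a = -36 (a = -9*(-1 + 5) = -9*4 = -36)
r = -14400 (r = (4*10**2)*(-36) = (4*100)*(-36) = 400*(-36) = -14400)
r/34 - 228/((150 - 162) + Z) = -14400/34 - 228/((150 - 162) - 149) = -14400*1/34 - 228/(-12 - 149) = -7200/17 - 228/(-161) = -7200/17 - 228*(-1/161) = -7200/17 + 228/161 = -1155324/2737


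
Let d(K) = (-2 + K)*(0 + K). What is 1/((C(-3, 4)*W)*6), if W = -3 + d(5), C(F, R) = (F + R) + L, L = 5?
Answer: 1/432 ≈ 0.0023148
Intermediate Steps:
C(F, R) = 5 + F + R (C(F, R) = (F + R) + 5 = 5 + F + R)
d(K) = K*(-2 + K) (d(K) = (-2 + K)*K = K*(-2 + K))
W = 12 (W = -3 + 5*(-2 + 5) = -3 + 5*3 = -3 + 15 = 12)
1/((C(-3, 4)*W)*6) = 1/(((5 - 3 + 4)*12)*6) = 1/((6*12)*6) = 1/(72*6) = 1/432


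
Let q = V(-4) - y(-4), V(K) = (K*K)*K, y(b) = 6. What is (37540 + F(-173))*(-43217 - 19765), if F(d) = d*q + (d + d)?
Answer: -3105264528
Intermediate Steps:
V(K) = K³ (V(K) = K²*K = K³)
q = -70 (q = (-4)³ - 1*6 = -64 - 6 = -70)
F(d) = -68*d (F(d) = d*(-70) + (d + d) = -70*d + 2*d = -68*d)
(37540 + F(-173))*(-43217 - 19765) = (37540 - 68*(-173))*(-43217 - 19765) = (37540 + 11764)*(-62982) = 49304*(-62982) = -3105264528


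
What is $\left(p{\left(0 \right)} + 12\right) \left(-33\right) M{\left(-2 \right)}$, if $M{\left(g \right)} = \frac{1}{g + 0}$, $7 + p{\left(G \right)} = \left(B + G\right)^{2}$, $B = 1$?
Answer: $99$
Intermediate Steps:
$p{\left(G \right)} = -7 + \left(1 + G\right)^{2}$
$M{\left(g \right)} = \frac{1}{g}$
$\left(p{\left(0 \right)} + 12\right) \left(-33\right) M{\left(-2 \right)} = \frac{\left(\left(-7 + \left(1 + 0\right)^{2}\right) + 12\right) \left(-33\right)}{-2} = \left(\left(-7 + 1^{2}\right) + 12\right) \left(-33\right) \left(- \frac{1}{2}\right) = \left(\left(-7 + 1\right) + 12\right) \left(-33\right) \left(- \frac{1}{2}\right) = \left(-6 + 12\right) \left(-33\right) \left(- \frac{1}{2}\right) = 6 \left(-33\right) \left(- \frac{1}{2}\right) = \left(-198\right) \left(- \frac{1}{2}\right) = 99$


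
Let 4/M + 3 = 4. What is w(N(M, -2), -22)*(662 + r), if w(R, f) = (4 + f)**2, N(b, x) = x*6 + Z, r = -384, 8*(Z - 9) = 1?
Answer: 90072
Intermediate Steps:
M = 4 (M = 4/(-3 + 4) = 4/1 = 4*1 = 4)
Z = 73/8 (Z = 9 + (1/8)*1 = 9 + 1/8 = 73/8 ≈ 9.1250)
N(b, x) = 73/8 + 6*x (N(b, x) = x*6 + 73/8 = 6*x + 73/8 = 73/8 + 6*x)
w(N(M, -2), -22)*(662 + r) = (4 - 22)**2*(662 - 384) = (-18)**2*278 = 324*278 = 90072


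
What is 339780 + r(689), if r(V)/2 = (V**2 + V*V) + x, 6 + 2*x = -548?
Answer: 2238110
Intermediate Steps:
x = -277 (x = -3 + (1/2)*(-548) = -3 - 274 = -277)
r(V) = -554 + 4*V**2 (r(V) = 2*((V**2 + V*V) - 277) = 2*((V**2 + V**2) - 277) = 2*(2*V**2 - 277) = 2*(-277 + 2*V**2) = -554 + 4*V**2)
339780 + r(689) = 339780 + (-554 + 4*689**2) = 339780 + (-554 + 4*474721) = 339780 + (-554 + 1898884) = 339780 + 1898330 = 2238110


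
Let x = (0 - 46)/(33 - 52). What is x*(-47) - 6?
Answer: -2276/19 ≈ -119.79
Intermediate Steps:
x = 46/19 (x = -46/(-19) = -46*(-1/19) = 46/19 ≈ 2.4211)
x*(-47) - 6 = (46/19)*(-47) - 6 = -2162/19 - 6 = -2276/19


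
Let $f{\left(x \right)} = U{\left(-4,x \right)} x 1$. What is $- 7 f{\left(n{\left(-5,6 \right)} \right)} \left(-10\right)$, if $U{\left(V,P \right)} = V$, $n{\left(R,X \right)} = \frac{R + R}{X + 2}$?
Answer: $350$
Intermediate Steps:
$n{\left(R,X \right)} = \frac{2 R}{2 + X}$
$f{\left(x \right)} = - 4 x$ ($f{\left(x \right)} = - 4 x 1 = - 4 x$)
$- 7 f{\left(n{\left(-5,6 \right)} \right)} \left(-10\right) = - 7 \left(- 4 \cdot 2 \left(-5\right) \frac{1}{2 + 6}\right) \left(-10\right) = - 7 \left(- 4 \cdot 2 \left(-5\right) \frac{1}{8}\right) \left(-10\right) = - 7 \left(\left(-4\right) \left(- \frac{5}{4}\right)\right) \left(-10\right) = \left(-7\right) 5 \left(-10\right) = \left(-35\right) \left(-10\right) = 350$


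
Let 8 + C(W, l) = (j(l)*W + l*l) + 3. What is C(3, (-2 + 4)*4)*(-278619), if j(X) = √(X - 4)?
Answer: -18110235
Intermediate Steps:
j(X) = √(-4 + X)
C(W, l) = -5 + l² + W*√(-4 + l) (C(W, l) = -8 + ((√(-4 + l)*W + l*l) + 3) = -8 + ((W*√(-4 + l) + l²) + 3) = -8 + ((l² + W*√(-4 + l)) + 3) = -8 + (3 + l² + W*√(-4 + l)) = -5 + l² + W*√(-4 + l))
C(3, (-2 + 4)*4)*(-278619) = (-5 + ((-2 + 4)*4)² + 3*√(-4 + (-2 + 4)*4))*(-278619) = (-5 + (2*4)² + 3*√(-4 + 2*4))*(-278619) = (-5 + 8² + 3*√(-4 + 8))*(-278619) = (-5 + 64 + 3*√4)*(-278619) = (-5 + 64 + 3*2)*(-278619) = (-5 + 64 + 6)*(-278619) = 65*(-278619) = -18110235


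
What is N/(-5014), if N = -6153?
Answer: 6153/5014 ≈ 1.2272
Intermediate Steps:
N/(-5014) = -6153/(-5014) = -6153*(-1/5014) = 6153/5014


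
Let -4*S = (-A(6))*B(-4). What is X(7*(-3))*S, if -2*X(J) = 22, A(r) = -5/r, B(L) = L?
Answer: -55/6 ≈ -9.1667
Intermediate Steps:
X(J) = -11 (X(J) = -½*22 = -11)
S = ⅚ (S = -(-(-5)/6)*(-4)/4 = -(-1*(-⅚))*(-4)/4 = -5*(-4)/24 = -¼*(-10/3) = ⅚ ≈ 0.83333)
X(7*(-3))*S = -11*⅚ = -55/6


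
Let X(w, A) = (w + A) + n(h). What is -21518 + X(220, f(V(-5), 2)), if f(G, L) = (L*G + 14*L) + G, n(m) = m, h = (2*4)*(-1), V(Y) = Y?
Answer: -21293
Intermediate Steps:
h = -8 (h = 8*(-1) = -8)
f(G, L) = G + 14*L + G*L (f(G, L) = (G*L + 14*L) + G = (14*L + G*L) + G = G + 14*L + G*L)
X(w, A) = -8 + A + w (X(w, A) = (w + A) - 8 = (A + w) - 8 = -8 + A + w)
-21518 + X(220, f(V(-5), 2)) = -21518 + (-8 + (-5 + 14*2 - 5*2) + 220) = -21518 + (-8 + (-5 + 28 - 10) + 220) = -21518 + (-8 + 13 + 220) = -21518 + 225 = -21293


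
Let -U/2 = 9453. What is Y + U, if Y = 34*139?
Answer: -14180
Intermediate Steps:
U = -18906 (U = -2*9453 = -18906)
Y = 4726
Y + U = 4726 - 18906 = -14180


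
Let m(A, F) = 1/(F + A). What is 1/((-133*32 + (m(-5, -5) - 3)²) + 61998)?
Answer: 100/5775161 ≈ 1.7316e-5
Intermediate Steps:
m(A, F) = 1/(A + F)
1/((-133*32 + (m(-5, -5) - 3)²) + 61998) = 1/((-133*32 + (1/(-5 - 5) - 3)²) + 61998) = 1/((-4256 + (1/(-10) - 3)²) + 61998) = 1/((-4256 + (-⅒ - 3)²) + 61998) = 1/((-4256 + (-31/10)²) + 61998) = 1/((-4256 + 961/100) + 61998) = 1/(-424639/100 + 61998) = 1/(5775161/100) = 100/5775161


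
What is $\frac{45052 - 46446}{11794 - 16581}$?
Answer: $\frac{1394}{4787} \approx 0.29121$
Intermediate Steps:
$\frac{45052 - 46446}{11794 - 16581} = - \frac{1394}{-4787} = \left(-1394\right) \left(- \frac{1}{4787}\right) = \frac{1394}{4787}$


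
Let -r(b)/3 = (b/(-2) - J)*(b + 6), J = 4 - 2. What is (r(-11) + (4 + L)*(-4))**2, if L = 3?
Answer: 2401/4 ≈ 600.25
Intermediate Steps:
J = 2
r(b) = -3*(-2 - b/2)*(6 + b) (r(b) = -3*(b/(-2) - 1*2)*(b + 6) = -3*(b*(-1/2) - 2)*(6 + b) = -3*(-b/2 - 2)*(6 + b) = -3*(-2 - b/2)*(6 + b))
(r(-11) + (4 + L)*(-4))**2 = ((36 + 15*(-11) + (3/2)*(-11)**2) + (4 + 3)*(-4))**2 = ((36 - 165 + (3/2)*121) + 7*(-4))**2 = ((36 - 165 + 363/2) - 28)**2 = (105/2 - 28)**2 = (49/2)**2 = 2401/4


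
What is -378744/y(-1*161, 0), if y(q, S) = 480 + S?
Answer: -15781/20 ≈ -789.05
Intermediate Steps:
-378744/y(-1*161, 0) = -378744/(480 + 0) = -378744/480 = -378744*1/480 = -15781/20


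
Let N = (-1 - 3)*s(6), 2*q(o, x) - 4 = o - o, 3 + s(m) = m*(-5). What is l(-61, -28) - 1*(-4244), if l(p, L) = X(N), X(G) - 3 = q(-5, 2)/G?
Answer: 280303/66 ≈ 4247.0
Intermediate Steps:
s(m) = -3 - 5*m (s(m) = -3 + m*(-5) = -3 - 5*m)
q(o, x) = 2 (q(o, x) = 2 + (o - o)/2 = 2 + (½)*0 = 2 + 0 = 2)
N = 132 (N = (-1 - 3)*(-3 - 5*6) = -4*(-3 - 30) = -4*(-33) = 132)
X(G) = 3 + 2/G
l(p, L) = 199/66 (l(p, L) = 3 + 2/132 = 3 + 2*(1/132) = 3 + 1/66 = 199/66)
l(-61, -28) - 1*(-4244) = 199/66 - 1*(-4244) = 199/66 + 4244 = 280303/66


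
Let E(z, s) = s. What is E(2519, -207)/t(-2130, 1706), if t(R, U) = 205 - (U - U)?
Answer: -207/205 ≈ -1.0098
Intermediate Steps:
t(R, U) = 205 (t(R, U) = 205 - 1*0 = 205 + 0 = 205)
E(2519, -207)/t(-2130, 1706) = -207/205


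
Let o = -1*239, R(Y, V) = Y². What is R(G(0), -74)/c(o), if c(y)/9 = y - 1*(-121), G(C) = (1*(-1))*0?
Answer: 0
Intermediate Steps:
G(C) = 0 (G(C) = -1*0 = 0)
o = -239
c(y) = 1089 + 9*y (c(y) = 9*(y - 1*(-121)) = 9*(y + 121) = 9*(121 + y) = 1089 + 9*y)
R(G(0), -74)/c(o) = 0²/(1089 + 9*(-239)) = 0/(1089 - 2151) = 0/(-1062) = 0*(-1/1062) = 0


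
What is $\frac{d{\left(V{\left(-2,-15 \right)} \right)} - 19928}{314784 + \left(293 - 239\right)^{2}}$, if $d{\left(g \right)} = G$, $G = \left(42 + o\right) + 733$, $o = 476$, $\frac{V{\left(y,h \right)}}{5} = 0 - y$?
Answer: $- \frac{18677}{317700} \approx -0.058788$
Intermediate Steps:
$V{\left(y,h \right)} = - 5 y$ ($V{\left(y,h \right)} = 5 \left(0 - y\right) = 5 \left(- y\right) = - 5 y$)
$G = 1251$ ($G = \left(42 + 476\right) + 733 = 518 + 733 = 1251$)
$d{\left(g \right)} = 1251$
$\frac{d{\left(V{\left(-2,-15 \right)} \right)} - 19928}{314784 + \left(293 - 239\right)^{2}} = \frac{1251 - 19928}{314784 + \left(293 - 239\right)^{2}} = - \frac{18677}{314784 + 54^{2}} = - \frac{18677}{314784 + 2916} = - \frac{18677}{317700}$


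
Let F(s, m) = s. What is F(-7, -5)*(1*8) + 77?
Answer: 21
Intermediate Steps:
F(-7, -5)*(1*8) + 77 = -7*8 + 77 = -56 + 77 = 21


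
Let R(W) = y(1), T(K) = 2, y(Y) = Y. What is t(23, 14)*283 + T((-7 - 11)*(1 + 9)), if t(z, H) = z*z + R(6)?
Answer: 149992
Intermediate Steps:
R(W) = 1
t(z, H) = 1 + z**2 (t(z, H) = z*z + 1 = z**2 + 1 = 1 + z**2)
t(23, 14)*283 + T((-7 - 11)*(1 + 9)) = (1 + 23**2)*283 + 2 = (1 + 529)*283 + 2 = 530*283 + 2 = 149990 + 2 = 149992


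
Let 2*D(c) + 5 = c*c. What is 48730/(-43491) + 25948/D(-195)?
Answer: 101073584/413381955 ≈ 0.24450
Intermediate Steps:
D(c) = -5/2 + c²/2 (D(c) = -5/2 + (c*c)/2 = -5/2 + c²/2)
48730/(-43491) + 25948/D(-195) = 48730/(-43491) + 25948/(-5/2 + (½)*(-195)²) = 48730*(-1/43491) + 25948/(-5/2 + (½)*38025) = -48730/43491 + 25948/(-5/2 + 38025/2) = -48730/43491 + 25948/19010 = -48730/43491 + 25948*(1/19010) = -48730/43491 + 12974/9505 = 101073584/413381955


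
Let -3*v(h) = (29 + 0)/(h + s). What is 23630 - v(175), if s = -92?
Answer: 5883899/249 ≈ 23630.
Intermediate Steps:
v(h) = -29/(3*(-92 + h)) (v(h) = -(29 + 0)/(3*(h - 92)) = -29/(3*(-92 + h)))
23630 - v(175) = 23630 - (-29)/(-276 + 3*175) = 23630 - (-29)/(-276 + 525) = 23630 - (-29)/249 = 23630 - 1*(-29/249) = 23630 + 29/249 = 5883899/249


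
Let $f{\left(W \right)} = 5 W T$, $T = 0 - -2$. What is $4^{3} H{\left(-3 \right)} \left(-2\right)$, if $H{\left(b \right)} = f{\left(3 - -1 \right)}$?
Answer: $-5120$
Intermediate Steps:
$T = 2$ ($T = 0 + 2 = 2$)
$f{\left(W \right)} = 10 W$ ($f{\left(W \right)} = 5 W 2 = 10 W$)
$H{\left(b \right)} = 40$ ($H{\left(b \right)} = 10 \left(3 - -1\right) = 10 \left(3 + 1\right) = 10 \cdot 4 = 40$)
$4^{3} H{\left(-3 \right)} \left(-2\right) = 4^{3} \cdot 40 \left(-2\right) = 64 \cdot 40 \left(-2\right) = 2560 \left(-2\right) = -5120$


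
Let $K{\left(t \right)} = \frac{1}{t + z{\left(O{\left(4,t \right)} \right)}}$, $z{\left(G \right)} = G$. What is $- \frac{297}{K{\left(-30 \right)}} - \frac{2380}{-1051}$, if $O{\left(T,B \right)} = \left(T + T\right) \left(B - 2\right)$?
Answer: $\frac{89276422}{1051} \approx 84944.0$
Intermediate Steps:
$O{\left(T,B \right)} = 2 T \left(-2 + B\right)$
$K{\left(t \right)} = \frac{1}{-16 + 9 t}$ ($K{\left(t \right)} = \frac{1}{t + 2 \cdot 4 \left(-2 + t\right)} = \frac{1}{t + \left(-16 + 8 t\right)} = \frac{1}{-16 + 9 t}$)
$- \frac{297}{K{\left(-30 \right)}} - \frac{2380}{-1051} = - \frac{297}{\frac{1}{-16 + 9 \left(-30\right)}} - \frac{2380}{-1051} = - \frac{297}{\frac{1}{-16 - 270}} - - \frac{2380}{1051} = - \frac{297}{\frac{1}{-286}} + \frac{2380}{1051} = - \frac{297}{- \frac{1}{286}} + \frac{2380}{1051} = \left(-297\right) \left(-286\right) + \frac{2380}{1051} = 84942 + \frac{2380}{1051} = \frac{89276422}{1051}$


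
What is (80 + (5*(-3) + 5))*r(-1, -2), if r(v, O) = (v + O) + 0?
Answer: -210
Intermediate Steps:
r(v, O) = O + v (r(v, O) = (O + v) + 0 = O + v)
(80 + (5*(-3) + 5))*r(-1, -2) = (80 + (5*(-3) + 5))*(-2 - 1) = (80 + (-15 + 5))*(-3) = (80 - 10)*(-3) = 70*(-3) = -210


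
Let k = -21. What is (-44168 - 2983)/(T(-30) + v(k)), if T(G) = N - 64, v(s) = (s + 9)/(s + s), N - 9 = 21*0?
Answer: 330057/383 ≈ 861.77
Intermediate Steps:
N = 9 (N = 9 + 21*0 = 9 + 0 = 9)
v(s) = (9 + s)/(2*s) (v(s) = (9 + s)/((2*s)) = (9 + s)*(1/(2*s)) = (9 + s)/(2*s))
T(G) = -55 (T(G) = 9 - 64 = -55)
(-44168 - 2983)/(T(-30) + v(k)) = (-44168 - 2983)/(-55 + (½)*(9 - 21)/(-21)) = -47151/(-55 + (½)*(-1/21)*(-12)) = -47151/(-55 + 2/7) = -47151/(-383/7) = -47151*(-7/383) = 330057/383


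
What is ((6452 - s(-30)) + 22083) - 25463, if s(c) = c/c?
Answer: 3071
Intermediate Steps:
s(c) = 1
((6452 - s(-30)) + 22083) - 25463 = ((6452 - 1*1) + 22083) - 25463 = ((6452 - 1) + 22083) - 25463 = (6451 + 22083) - 25463 = 28534 - 25463 = 3071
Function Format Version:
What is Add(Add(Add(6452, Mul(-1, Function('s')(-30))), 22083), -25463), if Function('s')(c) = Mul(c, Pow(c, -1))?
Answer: 3071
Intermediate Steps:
Function('s')(c) = 1
Add(Add(Add(6452, Mul(-1, Function('s')(-30))), 22083), -25463) = Add(Add(Add(6452, Mul(-1, 1)), 22083), -25463) = Add(Add(Add(6452, -1), 22083), -25463) = Add(Add(6451, 22083), -25463) = Add(28534, -25463) = 3071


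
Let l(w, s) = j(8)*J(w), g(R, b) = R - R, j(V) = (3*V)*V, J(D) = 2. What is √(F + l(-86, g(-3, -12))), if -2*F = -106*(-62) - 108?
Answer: 4*I*√178 ≈ 53.367*I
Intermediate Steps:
j(V) = 3*V²
g(R, b) = 0
l(w, s) = 384 (l(w, s) = (3*8²)*2 = (3*64)*2 = 192*2 = 384)
F = -3232 (F = -(-106*(-62) - 108)/2 = -(6572 - 108)/2 = -½*6464 = -3232)
√(F + l(-86, g(-3, -12))) = √(-3232 + 384) = √(-2848) = 4*I*√178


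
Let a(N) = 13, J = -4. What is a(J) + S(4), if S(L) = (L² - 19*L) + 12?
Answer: -35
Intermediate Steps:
S(L) = 12 + L² - 19*L
a(J) + S(4) = 13 + (12 + 4² - 19*4) = 13 + (12 + 16 - 76) = 13 - 48 = -35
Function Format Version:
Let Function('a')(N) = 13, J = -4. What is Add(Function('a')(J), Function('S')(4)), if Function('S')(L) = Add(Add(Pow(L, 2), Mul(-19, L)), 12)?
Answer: -35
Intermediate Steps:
Function('S')(L) = Add(12, Pow(L, 2), Mul(-19, L))
Add(Function('a')(J), Function('S')(4)) = Add(13, Add(12, Pow(4, 2), Mul(-19, 4))) = Add(13, Add(12, 16, -76)) = Add(13, -48) = -35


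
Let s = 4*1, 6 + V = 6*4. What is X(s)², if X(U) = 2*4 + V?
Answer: 676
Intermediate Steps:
V = 18 (V = -6 + 6*4 = -6 + 24 = 18)
s = 4
X(U) = 26 (X(U) = 2*4 + 18 = 8 + 18 = 26)
X(s)² = 26² = 676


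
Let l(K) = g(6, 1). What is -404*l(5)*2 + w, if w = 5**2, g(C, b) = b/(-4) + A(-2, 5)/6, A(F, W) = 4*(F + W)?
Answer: -1389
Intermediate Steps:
A(F, W) = 4*F + 4*W
g(C, b) = 2 - b/4 (g(C, b) = b/(-4) + (4*(-2) + 4*5)/6 = b*(-1/4) + (-8 + 20)*(1/6) = -b/4 + 12*(1/6) = -b/4 + 2 = 2 - b/4)
l(K) = 7/4 (l(K) = 2 - 1/4*1 = 2 - 1/4 = 7/4)
w = 25
-404*l(5)*2 + w = -707*2 + 25 = -404*7/2 + 25 = -1414 + 25 = -1389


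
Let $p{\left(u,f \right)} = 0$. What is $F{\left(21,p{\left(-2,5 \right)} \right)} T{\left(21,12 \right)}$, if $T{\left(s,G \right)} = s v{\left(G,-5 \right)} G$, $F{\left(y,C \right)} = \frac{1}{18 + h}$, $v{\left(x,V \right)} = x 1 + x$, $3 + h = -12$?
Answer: $2016$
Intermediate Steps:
$h = -15$ ($h = -3 - 12 = -15$)
$v{\left(x,V \right)} = 2 x$ ($v{\left(x,V \right)} = x + x = 2 x$)
$F{\left(y,C \right)} = \frac{1}{3}$ ($F{\left(y,C \right)} = \frac{1}{18 - 15} = \frac{1}{3}$)
$T{\left(s,G \right)} = 2 s G^{2}$ ($T{\left(s,G \right)} = s 2 G G = 2 G s G = 2 s G^{2}$)
$F{\left(21,p{\left(-2,5 \right)} \right)} T{\left(21,12 \right)} = \frac{2 \cdot 21 \cdot 12^{2}}{3} = \frac{2 \cdot 21 \cdot 144}{3} = \frac{1}{3} \cdot 6048 = 2016$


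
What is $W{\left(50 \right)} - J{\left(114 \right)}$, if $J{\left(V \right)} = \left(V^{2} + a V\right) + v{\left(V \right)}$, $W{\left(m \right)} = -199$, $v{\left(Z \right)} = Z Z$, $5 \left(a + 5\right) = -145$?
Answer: $-22315$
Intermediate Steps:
$a = -34$ ($a = -5 + \frac{1}{5} \left(-145\right) = -5 - 29 = -34$)
$v{\left(Z \right)} = Z^{2}$
$J{\left(V \right)} = - 34 V + 2 V^{2}$ ($J{\left(V \right)} = \left(V^{2} - 34 V\right) + V^{2} = - 34 V + 2 V^{2}$)
$W{\left(50 \right)} - J{\left(114 \right)} = -199 - 2 \cdot 114 \left(-17 + 114\right) = -199 - 2 \cdot 114 \cdot 97 = -199 - 22116 = -22315$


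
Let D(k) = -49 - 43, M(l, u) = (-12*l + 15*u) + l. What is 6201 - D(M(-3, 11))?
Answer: 6293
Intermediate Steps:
M(l, u) = -11*l + 15*u
D(k) = -92
6201 - D(M(-3, 11)) = 6201 - 1*(-92) = 6201 + 92 = 6293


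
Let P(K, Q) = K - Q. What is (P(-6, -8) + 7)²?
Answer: 81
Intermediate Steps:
(P(-6, -8) + 7)² = ((-6 - 1*(-8)) + 7)² = ((-6 + 8) + 7)² = (2 + 7)² = 9² = 81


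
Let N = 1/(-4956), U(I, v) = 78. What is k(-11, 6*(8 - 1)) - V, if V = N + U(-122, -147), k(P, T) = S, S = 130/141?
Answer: -17953889/232932 ≈ -77.078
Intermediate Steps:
S = 130/141 (S = 130*(1/141) = 130/141 ≈ 0.92199)
N = -1/4956 ≈ -0.00020178
k(P, T) = 130/141
V = 386567/4956 (V = -1/4956 + 78 = 386567/4956 ≈ 78.000)
k(-11, 6*(8 - 1)) - V = 130/141 - 1*386567/4956 = 130/141 - 386567/4956 = -17953889/232932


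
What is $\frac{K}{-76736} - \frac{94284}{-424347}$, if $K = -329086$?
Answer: $\frac{2225479301}{493374112} \approx 4.5107$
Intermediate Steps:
$\frac{K}{-76736} - \frac{94284}{-424347} = - \frac{329086}{-76736} - \frac{94284}{-424347} = \left(-329086\right) \left(- \frac{1}{76736}\right) - - \frac{31428}{141449} = \frac{164543}{38368} + \frac{31428}{141449} = \frac{2225479301}{493374112}$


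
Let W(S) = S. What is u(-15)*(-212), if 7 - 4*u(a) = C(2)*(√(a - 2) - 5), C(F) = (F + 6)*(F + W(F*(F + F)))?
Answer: -21571 + 4240*I*√17 ≈ -21571.0 + 17482.0*I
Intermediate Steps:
C(F) = (6 + F)*(F + 2*F²) (C(F) = (F + 6)*(F + F*(F + F)) = (6 + F)*(F + F*(2*F)) = (6 + F)*(F + 2*F²))
u(a) = 407/4 - 20*√(-2 + a) (u(a) = 7/4 - 2*(6 + 2*2² + 13*2)*(√(a - 2) - 5)/4 = 7/4 - 2*(6 + 2*4 + 26)*(√(-2 + a) - 5)/4 = 7/4 - 2*(6 + 8 + 26)*(-5 + √(-2 + a))/4 = 7/4 - 2*40*(-5 + √(-2 + a))/4 = 7/4 - 20*(-5 + √(-2 + a)) = 7/4 - (-400 + 80*√(-2 + a))/4 = 7/4 + (100 - 20*√(-2 + a)) = 407/4 - 20*√(-2 + a))
u(-15)*(-212) = (407/4 - 20*√(-2 - 15))*(-212) = (407/4 - 20*I*√17)*(-212) = -21571 + 4240*I*√17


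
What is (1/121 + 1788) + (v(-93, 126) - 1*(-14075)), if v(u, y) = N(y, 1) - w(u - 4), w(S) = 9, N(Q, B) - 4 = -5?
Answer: 1918214/121 ≈ 15853.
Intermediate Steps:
N(Q, B) = -1 (N(Q, B) = 4 - 5 = -1)
v(u, y) = -10 (v(u, y) = -1 - 1*9 = -1 - 9 = -10)
(1/121 + 1788) + (v(-93, 126) - 1*(-14075)) = (1/121 + 1788) + (-10 - 1*(-14075)) = (1/121 + 1788) + (-10 + 14075) = 216349/121 + 14065 = 1918214/121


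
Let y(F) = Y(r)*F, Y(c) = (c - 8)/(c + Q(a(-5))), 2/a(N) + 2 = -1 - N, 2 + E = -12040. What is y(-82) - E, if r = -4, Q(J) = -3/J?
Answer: 83310/7 ≈ 11901.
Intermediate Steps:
E = -12042 (E = -2 - 12040 = -12042)
a(N) = 2/(-3 - N) (a(N) = 2/(-2 + (-1 - N)) = 2/(-3 - N))
Y(c) = (-8 + c)/(-3 + c) (Y(c) = (c - 8)/(c - 3/((-2/(3 - 5)))) = (-8 + c)/(c - 3/((-2/(-2)))) = (-8 + c)/(c - 3/((-2*(-½)))) = (-8 + c)/(c - 3/1) = (-8 + c)/(c - 3*1) = (-8 + c)/(c - 3) = (-8 + c)/(-3 + c))
y(F) = 12*F/7 (y(F) = ((-8 - 4)/(-3 - 4))*F = (-12/(-7))*F = (-⅐*(-12))*F = 12*F/7)
y(-82) - E = (12/7)*(-82) - 1*(-12042) = -984/7 + 12042 = 83310/7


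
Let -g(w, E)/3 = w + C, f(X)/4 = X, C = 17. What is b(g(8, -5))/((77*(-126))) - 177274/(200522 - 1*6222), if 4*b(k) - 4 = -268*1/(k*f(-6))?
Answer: -30961789483/33931774800 ≈ -0.91247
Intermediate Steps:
f(X) = 4*X
g(w, E) = -51 - 3*w (g(w, E) = -3*(w + 17) = -3*(17 + w) = -51 - 3*w)
b(k) = 1 + 67/(24*k) (b(k) = 1 + (-268*(-1/(24*k)))/4 = 1 + (-(-67)/(6*k))/4 = 1 + (67/(6*k))/4 = 1 + 67/(24*k))
b(g(8, -5))/((77*(-126))) - 177274/(200522 - 1*6222) = ((67/24 + (-51 - 3*8))/(-51 - 3*8))/((77*(-126))) - 177274/(200522 - 1*6222) = ((67/24 + (-51 - 24))/(-51 - 24))/(-9702) - 177274/(200522 - 6222) = ((67/24 - 75)/(-75))*(-1/9702) - 177274/194300 = -1/75*(-1733/24)*(-1/9702) - 177274*1/194300 = (1733/1800)*(-1/9702) - 88637/97150 = -1733/17463600 - 88637/97150 = -30961789483/33931774800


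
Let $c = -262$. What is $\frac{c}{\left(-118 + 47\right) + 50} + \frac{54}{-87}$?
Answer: $\frac{7220}{609} \approx 11.855$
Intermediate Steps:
$\frac{c}{\left(-118 + 47\right) + 50} + \frac{54}{-87} = - \frac{262}{\left(-118 + 47\right) + 50} + \frac{54}{-87} = - \frac{262}{-71 + 50} + 54 \left(- \frac{1}{87}\right) = - \frac{262}{-21} - \frac{18}{29} = \left(-262\right) \left(- \frac{1}{21}\right) - \frac{18}{29} = \frac{262}{21} - \frac{18}{29} = \frac{7220}{609}$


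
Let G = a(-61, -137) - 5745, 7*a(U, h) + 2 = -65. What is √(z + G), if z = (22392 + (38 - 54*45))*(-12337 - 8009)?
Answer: I*√19939361974/7 ≈ 20172.0*I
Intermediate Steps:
a(U, h) = -67/7 (a(U, h) = -2/7 + (⅐)*(-65) = -2/7 - 65/7 = -67/7)
z = -406920000 (z = (22392 + (38 - 2430))*(-20346) = (22392 - 2392)*(-20346) = 20000*(-20346) = -406920000)
G = -40282/7 (G = -67/7 - 5745 = -40282/7 ≈ -5754.6)
√(z + G) = √(-406920000 - 40282/7) = √(-2848480282/7) = I*√19939361974/7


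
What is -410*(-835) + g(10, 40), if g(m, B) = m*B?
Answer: 342750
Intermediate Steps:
g(m, B) = B*m
-410*(-835) + g(10, 40) = -410*(-835) + 40*10 = 342350 + 400 = 342750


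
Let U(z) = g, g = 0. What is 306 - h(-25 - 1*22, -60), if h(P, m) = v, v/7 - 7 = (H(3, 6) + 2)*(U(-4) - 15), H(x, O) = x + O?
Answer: 1412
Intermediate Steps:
U(z) = 0
H(x, O) = O + x
v = -1106 (v = 49 + 7*(((6 + 3) + 2)*(0 - 15)) = 49 + 7*((9 + 2)*(-15)) = 49 + 7*(11*(-15)) = 49 + 7*(-165) = 49 - 1155 = -1106)
h(P, m) = -1106
306 - h(-25 - 1*22, -60) = 306 - 1*(-1106) = 306 + 1106 = 1412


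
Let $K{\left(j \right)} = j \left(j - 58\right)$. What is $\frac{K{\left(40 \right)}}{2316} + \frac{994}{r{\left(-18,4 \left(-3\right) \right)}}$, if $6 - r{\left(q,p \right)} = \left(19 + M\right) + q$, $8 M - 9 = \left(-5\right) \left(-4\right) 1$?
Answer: $\frac{1534076}{2123} \approx 722.6$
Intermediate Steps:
$M = \frac{29}{8}$ ($M = \frac{9}{8} + \frac{\left(-5\right) \left(-4\right) 1}{8} = \frac{9}{8} + \frac{20 \cdot 1}{8} = \frac{9}{8} + \frac{1}{8} \cdot 20 = \frac{9}{8} + \frac{5}{2} = \frac{29}{8} \approx 3.625$)
$r{\left(q,p \right)} = - \frac{133}{8} - q$ ($r{\left(q,p \right)} = 6 - \left(\left(19 + \frac{29}{8}\right) + q\right) = 6 - \left(\frac{181}{8} + q\right) = - \frac{133}{8} - q$)
$K{\left(j \right)} = j \left(-58 + j\right)$
$\frac{K{\left(40 \right)}}{2316} + \frac{994}{r{\left(-18,4 \left(-3\right) \right)}} = \frac{40 \left(-58 + 40\right)}{2316} + \frac{994}{- \frac{133}{8} - -18} = 40 \left(-18\right) \frac{1}{2316} + \frac{994}{- \frac{133}{8} + 18} = \left(-720\right) \frac{1}{2316} + \frac{994}{\frac{11}{8}} = - \frac{60}{193} + 994 \cdot \frac{8}{11} = - \frac{60}{193} + \frac{7952}{11} = \frac{1534076}{2123}$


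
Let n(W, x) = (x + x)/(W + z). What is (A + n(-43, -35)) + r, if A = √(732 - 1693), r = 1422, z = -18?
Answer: 86812/61 + 31*I ≈ 1423.1 + 31.0*I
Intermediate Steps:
n(W, x) = 2*x/(-18 + W) (n(W, x) = (x + x)/(W - 18) = (2*x)/(-18 + W) = 2*x/(-18 + W))
A = 31*I (A = √(-961) = 31*I ≈ 31.0*I)
(A + n(-43, -35)) + r = (31*I + 2*(-35)/(-18 - 43)) + 1422 = (31*I + 2*(-35)/(-61)) + 1422 = (31*I + 2*(-35)*(-1/61)) + 1422 = (31*I + 70/61) + 1422 = (70/61 + 31*I) + 1422 = 86812/61 + 31*I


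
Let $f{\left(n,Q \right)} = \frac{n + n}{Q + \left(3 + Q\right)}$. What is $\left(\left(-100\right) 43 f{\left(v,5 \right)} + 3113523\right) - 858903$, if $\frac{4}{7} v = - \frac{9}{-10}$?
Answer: $\frac{29296515}{13} \approx 2.2536 \cdot 10^{6}$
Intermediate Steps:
$v = \frac{63}{40}$ ($v = \frac{7 \left(- \frac{9}{-10}\right)}{4} = \frac{7 \left(\left(-9\right) \left(- \frac{1}{10}\right)\right)}{4} = \frac{7}{4} \cdot \frac{9}{10} = \frac{63}{40} \approx 1.575$)
$f{\left(n,Q \right)} = \frac{2 n}{3 + 2 Q}$
$\left(\left(-100\right) 43 f{\left(v,5 \right)} + 3113523\right) - 858903 = \left(\left(-100\right) 43 \cdot 2 \cdot \frac{63}{40} \frac{1}{3 + 2 \cdot 5} + 3113523\right) - 858903 = \left(- 4300 \cdot 2 \cdot \frac{63}{40} \frac{1}{3 + 10} + 3113523\right) - 858903 = \left(- 4300 \cdot 2 \cdot \frac{63}{40} \cdot \frac{1}{13} + 3113523\right) - 858903 = \left(\left(-4300\right) \frac{63}{260} + 3113523\right) - 858903 = \left(- \frac{13545}{13} + 3113523\right) - 858903 = \frac{40462254}{13} - 858903 = \frac{29296515}{13}$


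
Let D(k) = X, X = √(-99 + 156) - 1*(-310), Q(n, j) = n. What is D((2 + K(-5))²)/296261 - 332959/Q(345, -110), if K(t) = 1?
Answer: -98642659349/102210045 + √57/296261 ≈ -965.10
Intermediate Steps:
X = 310 + √57 (X = √57 + 310 = 310 + √57 ≈ 317.55)
D(k) = 310 + √57
D((2 + K(-5))²)/296261 - 332959/Q(345, -110) = (310 + √57)/296261 - 332959/345 = (310 + √57)*(1/296261) - 332959*1/345 = (310/296261 + √57/296261) - 332959/345 = -98642659349/102210045 + √57/296261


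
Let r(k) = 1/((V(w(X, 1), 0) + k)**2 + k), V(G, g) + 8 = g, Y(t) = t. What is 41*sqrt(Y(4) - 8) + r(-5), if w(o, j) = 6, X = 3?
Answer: 1/164 + 82*I ≈ 0.0060976 + 82.0*I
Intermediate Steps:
V(G, g) = -8 + g
r(k) = 1/(k + (-8 + k)**2) (r(k) = 1/(((-8 + 0) + k)**2 + k) = 1/((-8 + k)**2 + k) = 1/(k + (-8 + k)**2))
41*sqrt(Y(4) - 8) + r(-5) = 41*sqrt(4 - 8) + 1/(-5 + (-8 - 5)**2) = 41*sqrt(-4) + 1/(-5 + (-13)**2) = 41*(2*I) + 1/(-5 + 169) = 82*I + 1/164 = 1/164 + 82*I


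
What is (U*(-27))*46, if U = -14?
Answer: 17388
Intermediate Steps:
(U*(-27))*46 = -14*(-27)*46 = 378*46 = 17388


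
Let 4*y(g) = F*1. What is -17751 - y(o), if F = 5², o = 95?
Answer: -71029/4 ≈ -17757.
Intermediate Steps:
F = 25
y(g) = 25/4 (y(g) = (25*1)/4 = (¼)*25 = 25/4)
-17751 - y(o) = -17751 - 1*25/4 = -17751 - 25/4 = -71029/4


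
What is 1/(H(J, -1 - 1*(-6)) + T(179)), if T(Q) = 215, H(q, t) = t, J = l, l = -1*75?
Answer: 1/220 ≈ 0.0045455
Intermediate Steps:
l = -75
J = -75
1/(H(J, -1 - 1*(-6)) + T(179)) = 1/((-1 - 1*(-6)) + 215) = 1/((-1 + 6) + 215) = 1/(5 + 215) = 1/220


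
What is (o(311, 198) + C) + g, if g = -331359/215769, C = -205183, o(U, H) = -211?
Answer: -14772663115/71923 ≈ -2.0540e+5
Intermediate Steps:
g = -110453/71923 (g = -331359*1/215769 = -110453/71923 ≈ -1.5357)
(o(311, 198) + C) + g = (-211 - 205183) - 110453/71923 = -205394 - 110453/71923 = -14772663115/71923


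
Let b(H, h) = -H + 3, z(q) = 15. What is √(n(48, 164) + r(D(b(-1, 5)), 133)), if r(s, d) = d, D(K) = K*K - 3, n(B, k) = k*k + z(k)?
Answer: 2*√6761 ≈ 164.45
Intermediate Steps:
b(H, h) = 3 - H
n(B, k) = 15 + k² (n(B, k) = k*k + 15 = k² + 15 = 15 + k²)
D(K) = -3 + K² (D(K) = K² - 3 = -3 + K²)
√(n(48, 164) + r(D(b(-1, 5)), 133)) = √((15 + 164²) + 133) = √((15 + 26896) + 133) = √(26911 + 133) = √27044 = 2*√6761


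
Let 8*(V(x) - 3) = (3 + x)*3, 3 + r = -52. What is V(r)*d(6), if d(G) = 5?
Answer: -165/2 ≈ -82.500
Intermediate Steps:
r = -55 (r = -3 - 52 = -55)
V(x) = 33/8 + 3*x/8 (V(x) = 3 + ((3 + x)*3)/8 = 3 + (9 + 3*x)/8 = 3 + (9/8 + 3*x/8) = 33/8 + 3*x/8)
V(r)*d(6) = (33/8 + (3/8)*(-55))*5 = (33/8 - 165/8)*5 = -33/2*5 = -165/2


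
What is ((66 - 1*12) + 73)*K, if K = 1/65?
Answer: 127/65 ≈ 1.9538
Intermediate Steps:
K = 1/65 ≈ 0.015385
((66 - 1*12) + 73)*K = ((66 - 1*12) + 73)*(1/65) = ((66 - 12) + 73)*(1/65) = (54 + 73)*(1/65) = 127*(1/65) = 127/65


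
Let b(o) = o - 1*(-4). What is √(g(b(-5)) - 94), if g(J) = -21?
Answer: I*√115 ≈ 10.724*I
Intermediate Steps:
b(o) = 4 + o (b(o) = o + 4 = 4 + o)
√(g(b(-5)) - 94) = √(-21 - 94) = √(-115) = I*√115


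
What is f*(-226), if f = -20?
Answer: 4520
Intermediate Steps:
f*(-226) = -20*(-226) = 4520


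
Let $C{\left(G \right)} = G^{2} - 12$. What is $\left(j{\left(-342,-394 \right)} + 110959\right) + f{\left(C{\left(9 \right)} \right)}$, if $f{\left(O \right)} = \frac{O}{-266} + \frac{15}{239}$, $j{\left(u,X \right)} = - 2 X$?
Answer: $\frac{7104191277}{63574} \approx 1.1175 \cdot 10^{5}$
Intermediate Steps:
$C{\left(G \right)} = -12 + G^{2}$ ($C{\left(G \right)} = G^{2} - 12 = -12 + G^{2}$)
$f{\left(O \right)} = \frac{15}{239} - \frac{O}{266}$ ($f{\left(O \right)} = O \left(- \frac{1}{266}\right) + 15 \cdot \frac{1}{239} = - \frac{O}{266} + \frac{15}{239} = \frac{15}{239} - \frac{O}{266}$)
$\left(j{\left(-342,-394 \right)} + 110959\right) + f{\left(C{\left(9 \right)} \right)} = \left(\left(-2\right) \left(-394\right) + 110959\right) + \left(\frac{15}{239} - \frac{-12 + 9^{2}}{266}\right) = \left(788 + 110959\right) + \left(\frac{15}{239} - \frac{-12 + 81}{266}\right) = 111747 + \left(\frac{15}{239} - \frac{69}{266}\right) = 111747 - \frac{12501}{63574} = \frac{7104191277}{63574}$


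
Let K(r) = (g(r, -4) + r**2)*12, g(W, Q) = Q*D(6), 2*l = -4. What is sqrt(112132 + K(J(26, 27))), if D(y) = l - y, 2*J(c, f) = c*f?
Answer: 4*sqrt(99433) ≈ 1261.3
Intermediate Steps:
l = -2 (l = (1/2)*(-4) = -2)
J(c, f) = c*f/2 (J(c, f) = (c*f)/2 = c*f/2)
D(y) = -2 - y
g(W, Q) = -8*Q (g(W, Q) = Q*(-2 - 1*6) = Q*(-2 - 6) = Q*(-8) = -8*Q)
K(r) = 384 + 12*r**2 (K(r) = (-8*(-4) + r**2)*12 = (32 + r**2)*12 = 384 + 12*r**2)
sqrt(112132 + K(J(26, 27))) = sqrt(112132 + (384 + 12*((1/2)*26*27)**2)) = sqrt(112132 + (384 + 12*351**2)) = sqrt(112132 + (384 + 12*123201)) = sqrt(112132 + (384 + 1478412)) = sqrt(112132 + 1478796) = sqrt(1590928) = 4*sqrt(99433)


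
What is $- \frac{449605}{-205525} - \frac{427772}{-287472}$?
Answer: $\frac{10858334443}{2954134140} \approx 3.6756$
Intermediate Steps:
$- \frac{449605}{-205525} - \frac{427772}{-287472} = \left(-449605\right) \left(- \frac{1}{205525}\right) - - \frac{106943}{71868} = \frac{89921}{41105} + \frac{106943}{71868} = \frac{10858334443}{2954134140}$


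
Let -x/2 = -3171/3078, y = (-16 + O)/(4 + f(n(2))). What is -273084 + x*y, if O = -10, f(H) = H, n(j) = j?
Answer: -420290017/1539 ≈ -2.7309e+5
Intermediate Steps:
y = -13/3 (y = (-16 - 10)/(4 + 2) = -26/6 = -26*⅙ = -13/3 ≈ -4.3333)
x = 1057/513 (x = -(-6342)/3078 = -2*(-1057/1026) = 1057/513 ≈ 2.0604)
-273084 + x*y = -273084 + (1057/513)*(-13/3) = -273084 - 13741/1539 = -420290017/1539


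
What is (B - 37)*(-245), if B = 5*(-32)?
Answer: 48265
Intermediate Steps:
B = -160
(B - 37)*(-245) = (-160 - 37)*(-245) = -197*(-245) = 48265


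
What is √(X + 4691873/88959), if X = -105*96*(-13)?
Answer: √1037429114688447/88959 ≈ 362.07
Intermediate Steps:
X = 131040 (X = -10080*(-13) = 131040)
√(X + 4691873/88959) = √(131040 + 4691873/88959) = √(11661879233/88959) = √1037429114688447/88959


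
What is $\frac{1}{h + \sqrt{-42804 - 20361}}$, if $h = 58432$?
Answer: $\frac{58432}{3414361789} - \frac{i \sqrt{63165}}{3414361789} \approx 1.7114 \cdot 10^{-5} - 7.3609 \cdot 10^{-8} i$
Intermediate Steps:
$\frac{1}{h + \sqrt{-42804 - 20361}} = \frac{1}{58432 + \sqrt{-42804 - 20361}} = \frac{1}{58432 + \sqrt{-63165}} = \frac{1}{58432 + i \sqrt{63165}}$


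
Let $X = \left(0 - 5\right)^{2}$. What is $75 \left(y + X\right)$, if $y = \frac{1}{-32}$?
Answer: $\frac{59925}{32} \approx 1872.7$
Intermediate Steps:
$X = 25$ ($X = \left(-5\right)^{2} = 25$)
$y = - \frac{1}{32} \approx -0.03125$
$75 \left(y + X\right) = 75 \left(- \frac{1}{32} + 25\right) = 75 \cdot \frac{799}{32} = \frac{59925}{32}$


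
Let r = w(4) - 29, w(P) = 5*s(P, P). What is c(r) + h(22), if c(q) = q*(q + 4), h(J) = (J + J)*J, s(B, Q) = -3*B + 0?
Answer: 8533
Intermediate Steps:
s(B, Q) = -3*B
h(J) = 2*J² (h(J) = (2*J)*J = 2*J²)
w(P) = -15*P (w(P) = 5*(-3*P) = -15*P)
r = -89 (r = -15*4 - 29 = -60 - 29 = -89)
c(q) = q*(4 + q)
c(r) + h(22) = -89*(4 - 89) + 2*22² = -89*(-85) + 2*484 = 7565 + 968 = 8533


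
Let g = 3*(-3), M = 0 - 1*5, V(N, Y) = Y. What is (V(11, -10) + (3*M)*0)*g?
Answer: 90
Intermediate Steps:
M = -5 (M = 0 - 5 = -5)
g = -9
(V(11, -10) + (3*M)*0)*g = (-10 + (3*(-5))*0)*(-9) = (-10 - 15*0)*(-9) = (-10 + 0)*(-9) = -10*(-9) = 90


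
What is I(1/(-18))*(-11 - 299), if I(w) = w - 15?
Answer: 42005/9 ≈ 4667.2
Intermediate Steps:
I(w) = -15 + w
I(1/(-18))*(-11 - 299) = (-15 + 1/(-18))*(-11 - 299) = (-15 - 1/18)*(-310) = -271/18*(-310) = 42005/9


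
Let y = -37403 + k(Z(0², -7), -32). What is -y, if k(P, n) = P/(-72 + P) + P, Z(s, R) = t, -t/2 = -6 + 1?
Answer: 1159188/31 ≈ 37393.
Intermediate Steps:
t = 10 (t = -2*(-6 + 1) = -2*(-5) = 10)
Z(s, R) = 10
k(P, n) = P + P/(-72 + P) (k(P, n) = P/(-72 + P) + P = P + P/(-72 + P))
y = -1159188/31 (y = -37403 + 10*(-71 + 10)/(-72 + 10) = -37403 + 10*(-61)/(-62) = -37403 + 10*(-1/62)*(-61) = -37403 + 305/31 = -1159188/31 ≈ -37393.)
-y = -1*(-1159188/31) = 1159188/31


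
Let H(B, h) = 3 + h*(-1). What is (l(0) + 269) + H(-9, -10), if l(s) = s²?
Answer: 282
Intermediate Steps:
H(B, h) = 3 - h
(l(0) + 269) + H(-9, -10) = (0² + 269) + (3 - 1*(-10)) = (0 + 269) + (3 + 10) = 269 + 13 = 282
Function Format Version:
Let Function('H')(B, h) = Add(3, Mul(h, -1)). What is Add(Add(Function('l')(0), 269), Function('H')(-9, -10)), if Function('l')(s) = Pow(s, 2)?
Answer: 282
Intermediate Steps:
Function('H')(B, h) = Add(3, Mul(-1, h))
Add(Add(Function('l')(0), 269), Function('H')(-9, -10)) = Add(Add(Pow(0, 2), 269), Add(3, Mul(-1, -10))) = Add(Add(0, 269), Add(3, 10)) = Add(269, 13) = 282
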